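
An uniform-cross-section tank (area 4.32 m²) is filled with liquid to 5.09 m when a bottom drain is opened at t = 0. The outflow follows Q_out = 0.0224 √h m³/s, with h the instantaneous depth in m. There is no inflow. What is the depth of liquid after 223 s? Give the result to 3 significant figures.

Accumulation of liquid (constant cross-section A): A dh/dt = −0.0224 √h.
This is separable: 2 d(√h)/dt = −0.0224/A, so √h = √h₀ − (0.0224/(2A)) t.
√h = √5.09 − 0.0224·223/(2·4.32) = 2.2561 − 0.57815 = 1.6780.
h = 1.6780² = 2.8155 m.

2.82 m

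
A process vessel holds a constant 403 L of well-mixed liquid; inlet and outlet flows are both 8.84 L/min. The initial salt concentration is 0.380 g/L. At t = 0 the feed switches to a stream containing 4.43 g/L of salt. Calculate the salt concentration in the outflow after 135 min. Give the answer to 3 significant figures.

Accumulation = in − out for the solute gives V dC/dt = Q(C_in − C).
Time constant τ = V/Q = 403/8.84 = 45.588 min.
This is linear first-order; C(t) = C_in + (C₀ − C_in) e^(−t/τ).
C(135) = 4.43 + (0.380 − 4.43)·e^(−135/45.588) = 4.43 + (-4.0500)·0.051752 = 4.2204 g/L.

4.22 g/L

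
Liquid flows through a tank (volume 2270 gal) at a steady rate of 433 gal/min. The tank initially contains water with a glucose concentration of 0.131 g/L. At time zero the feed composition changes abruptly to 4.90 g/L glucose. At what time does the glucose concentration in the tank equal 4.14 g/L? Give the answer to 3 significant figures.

9.63 min

Unsteady species balance (constant V, well mixed): V dC/dt = Q(C_in − C), so τ = V/Q = 5.2425 min.
C(t) = C_in + (C₀ − C_in) e^(−t/τ). Set C = 4.14 and solve for t:
e^(−t/τ) = (C − C_in)/(C₀ − C_in) = (4.14 − 4.90)/(0.131 − 4.90) = 0.15936
t = −τ ln(…) = 5.2425 × 1.8366 = 9.6282 min.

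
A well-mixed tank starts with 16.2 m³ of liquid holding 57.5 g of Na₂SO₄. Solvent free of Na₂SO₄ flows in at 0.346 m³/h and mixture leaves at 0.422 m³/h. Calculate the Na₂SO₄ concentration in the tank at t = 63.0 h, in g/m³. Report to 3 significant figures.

0.720 g/m³

Let m(t) be the amount of Na₂SO₄. Volume: V(t) = V₀ + (Q_in − Q_out) t = 16.2 − 0.076000 t; V(63.0) = 11.412 m³.
No Na₂SO₄ enters, so dm/dt = −Q_out · (m/V).
dm/m = −Q_out dt/(V₀ − 0.076000 t); integrating gives ln(m/m₀) = −(Q_out/(Q_in−Q_out)) ln(V/V₀).
m = m₀ (V₀/V)^(Q_out/(Q_in−Q_out)) = 57.5 × (16.2/11.412)^(-5.5526) = 8.2190 g.
C = m/V = 8.2190/11.412 = 0.72020 g/m³.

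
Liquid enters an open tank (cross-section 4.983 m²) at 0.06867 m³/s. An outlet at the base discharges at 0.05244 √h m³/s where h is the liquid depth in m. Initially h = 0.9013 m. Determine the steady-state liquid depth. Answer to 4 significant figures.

1.715 m

A dh/dt = Q_in − 0.05244 √h. Steady state requires inflow = outflow:
Q_in = 0.05244 √h_ss ⇒ √h_ss = 0.06867/0.05244 = 1.30950.
h_ss = 1.30950² = 1.71478 m. (Since h₀ = 0.9013 m < h_ss, the level will rise toward this value.)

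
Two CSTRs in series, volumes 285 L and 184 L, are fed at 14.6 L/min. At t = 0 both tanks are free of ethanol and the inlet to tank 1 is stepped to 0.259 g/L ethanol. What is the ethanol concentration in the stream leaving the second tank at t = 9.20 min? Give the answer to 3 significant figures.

0.0302 g/L

Species balance on tank i: dCᵢ/dt = (Cᵢ₋₁ − Cᵢ)/τᵢ with τᵢ = Vᵢ/Q.
τ₁ = 285/14.6 = 19.521 min; τ₂ = 184/14.6 = 12.603 min.
Tank 1: C₁ = C_in(1 − e^(−t/τ₁)). Tank 2 (τ₁ ≠ τ₂): C₂ = C_in[1 − (τ₁ e^(−t/τ₁) − τ₂ e^(−t/τ₂))/(τ₁ − τ₂)].
At t = 9.20: e^(−t/τ₁) = 0.62419, e^(−t/τ₂) = 0.48191.
C₂ = 0.259·[1 − (19.521·0.62419 − 12.603·0.48191)/(6.9178)] = 0.259·0.11660 = 0.030200 g/L.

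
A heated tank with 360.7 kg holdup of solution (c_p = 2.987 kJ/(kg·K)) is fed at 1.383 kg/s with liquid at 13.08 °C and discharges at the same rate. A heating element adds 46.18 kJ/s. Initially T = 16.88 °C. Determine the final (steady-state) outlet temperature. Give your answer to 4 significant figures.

M c_p dT/dt = ṁ c_p (T_in − T) + Q̇.
At steady state dT/dt = 0 ⇒ T_ss = T_in + Q̇/(ṁ c_p) = 13.08 + 46.18/(1.383·2.987) = 24.2588 °C.

24.26 °C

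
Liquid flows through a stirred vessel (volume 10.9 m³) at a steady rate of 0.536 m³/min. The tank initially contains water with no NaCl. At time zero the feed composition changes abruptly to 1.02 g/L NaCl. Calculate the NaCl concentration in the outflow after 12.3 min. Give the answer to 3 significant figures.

Species balance on the tank: V dC/dt = Q(C_in − C).
So dC/dt = (C_in − C)/τ with τ = V/Q = 10.9/0.536 = 20.336 min.
Integrating: C(t) = C_in + (C₀ − C_in) e^(−t/τ).
C(12.3) = 1.02 + (0 − 1.02)·e^(−12.3/20.336) = 1.02 + (-1.0200)·0.54616 = 0.46292 g/L.

0.463 g/L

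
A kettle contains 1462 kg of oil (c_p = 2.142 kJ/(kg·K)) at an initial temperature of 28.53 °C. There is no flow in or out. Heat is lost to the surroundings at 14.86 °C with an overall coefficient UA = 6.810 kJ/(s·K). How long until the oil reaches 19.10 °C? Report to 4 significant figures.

Energy balance: M c_p dT/dt = −UA(T − T_amb).
τ = M c_p/UA = 459.854 s; T_ss = T_amb = 14.8600 °C.
T(t) = T_ss + (T₀ − T_ss)e^(−t/τ); set T = 19.10:
t = −τ ln[(T − T_ss)/(T₀ − T_ss)] = −459.854 · ln(0.310168) = 538.323 s.

538.3 s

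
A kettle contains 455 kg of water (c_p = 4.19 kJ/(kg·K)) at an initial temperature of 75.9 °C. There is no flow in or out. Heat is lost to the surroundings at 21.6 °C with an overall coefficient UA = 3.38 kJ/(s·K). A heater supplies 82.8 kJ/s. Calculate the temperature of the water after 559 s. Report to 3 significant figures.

57.2 °C

M c_p dT/dt = −UA(T − T_amb) + Q̇.
dT/dt = (T_ss − T)/τ with T_ss = T_amb + Q̇/UA = 21.6 + 82.8/3.38 = 46.097 °C, τ = M c_p/UA = 455·4.19/3.38 = 564.04 s.
T approaches T_ss exponentially: T(t) = T_ss + (T₀ − T_ss) e^(−t/τ).
T(559) = 46.097 + (29.803)·0.37118 = 57.159 °C.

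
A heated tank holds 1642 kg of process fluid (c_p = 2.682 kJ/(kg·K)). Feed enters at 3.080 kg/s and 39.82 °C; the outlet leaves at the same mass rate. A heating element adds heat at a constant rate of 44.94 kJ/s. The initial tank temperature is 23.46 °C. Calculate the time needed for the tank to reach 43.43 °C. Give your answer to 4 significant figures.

1321 s

Unsteady energy balance on the tank contents: M c_p dT/dt = ṁ c_p (T_in − T) + 44.94.
τ = M/ṁ = 533.117 s; T_ss = T_in + Q̇/(ṁ c_p) = 45.2603 °C.
T(t) = T_ss + (T₀ − T_ss) e^(−t/τ). Set T = 43.43:
e^(−t/τ) = (43.43 − 45.2603)/(23.46 − 45.2603) = 0.0839579
t = −533.117 · ln(0.0839579) = 1320.76 s.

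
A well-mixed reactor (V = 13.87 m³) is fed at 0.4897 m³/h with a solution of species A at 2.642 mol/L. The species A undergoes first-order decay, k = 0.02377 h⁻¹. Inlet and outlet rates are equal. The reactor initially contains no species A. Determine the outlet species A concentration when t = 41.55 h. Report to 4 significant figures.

V dC/dt = Q(C_in − C) − k V C.
dC/dt = (Q/V) C_in − (Q/V + k) C; effective rate a = Q/V + k = 0.0353064 + 0.02377 = 0.0590764 h⁻¹.
C_ss = Q C_in/(Q + kV) = 1.57896 mol/L; C(t) = C_ss + (C₀ − C_ss) e^(−a t).
C(41.55) = 1.57896 + (-1.57896)·e^(−0.0590764·41.55) = 1.57896 + (-1.57896)·0.0858954 = 1.44334 mol/L.

1.443 mol/L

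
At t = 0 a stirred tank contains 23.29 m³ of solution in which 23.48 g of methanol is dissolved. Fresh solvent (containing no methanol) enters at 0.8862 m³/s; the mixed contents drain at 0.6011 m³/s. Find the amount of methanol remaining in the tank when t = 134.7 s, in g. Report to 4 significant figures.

Total volume: dV/dt = Q_in − Q_out = 0.285100 m³/s, so V(t) = 23.29 + 0.285100 t and V(134.7) = 61.6930 m³.
Solute balance: dm/dt = 0 − Q_out C = −Q_out m/V(t).
Separate: dm/m = −Q_out dt/V(t) ⇒ ln(m/m₀) = −(Q_out/(Q_in−Q_out)) ln(V/V₀).
m = m₀ (V₀/V)^(Q_out/(Q_in−Q_out)) = 23.48 × (23.29/61.6930)^(2.10838) = 3.01101 g.

3.011 g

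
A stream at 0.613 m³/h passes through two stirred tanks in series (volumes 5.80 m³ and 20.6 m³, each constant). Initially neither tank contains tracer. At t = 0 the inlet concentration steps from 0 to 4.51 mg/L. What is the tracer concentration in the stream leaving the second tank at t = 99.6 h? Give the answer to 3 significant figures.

4.19 mg/L

Each tank obeys Vᵢ dCᵢ/dt = Q(Cᵢ₋₁ − Cᵢ), so τᵢ = Vᵢ/Q.
τ₁ = 5.80/0.613 = 9.4617 h; τ₂ = 20.6/0.613 = 33.605 h.
Tank 1: C₁ = C_in(1 − e^(−t/τ₁)). Tank 2 (τ₁ ≠ τ₂): C₂ = C_in[1 − (τ₁ e^(−t/τ₁) − τ₂ e^(−t/τ₂))/(τ₁ − τ₂)].
At t = 99.6: e^(−t/τ₁) = 2.6811e-05, e^(−t/τ₂) = 0.051621.
C₂ = 4.51·[1 − (9.4617·2.6811e-05 − 33.605·0.051621)/(-24.144)] = 4.51·0.92816 = 4.1860 mg/L.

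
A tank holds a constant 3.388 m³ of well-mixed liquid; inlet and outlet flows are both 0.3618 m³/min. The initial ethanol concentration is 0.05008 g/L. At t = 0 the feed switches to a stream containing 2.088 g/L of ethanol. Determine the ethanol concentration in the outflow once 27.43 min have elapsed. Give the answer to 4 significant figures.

1.979 g/L

Unsteady species balance (constant V, well mixed): V dC/dt = Q(C_in − C).
Time constant τ = V/Q = 3.388/0.3618 = 9.36429 min.
Integrating: C(t) = C_in + (C₀ − C_in) e^(−t/τ).
C(27.43) = 2.088 + (0.05008 − 2.088)·e^(−27.43/9.36429) = 2.088 + (-2.03792)·0.0534391 = 1.97910 g/L.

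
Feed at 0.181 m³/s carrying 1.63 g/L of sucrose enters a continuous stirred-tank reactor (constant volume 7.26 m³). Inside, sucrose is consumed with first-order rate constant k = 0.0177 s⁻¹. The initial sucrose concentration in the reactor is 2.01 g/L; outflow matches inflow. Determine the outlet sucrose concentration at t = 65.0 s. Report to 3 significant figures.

1.02 g/L

Accumulation = in − out − consumed: V dC/dt = Q C_in − Q C − k V C.
This is linear with rate a = Q/V + k = 0.042631 s⁻¹.
C_ss = Q C_in/(Q + kV) = 0.95324 g/L; C(t) = C_ss + (C₀ − C_ss) e^(−a t).
C(65.0) = 0.95324 + (1.0568)·e^(−0.042631·65.0) = 0.95324 + (1.0568)·0.062598 = 1.0194 g/L.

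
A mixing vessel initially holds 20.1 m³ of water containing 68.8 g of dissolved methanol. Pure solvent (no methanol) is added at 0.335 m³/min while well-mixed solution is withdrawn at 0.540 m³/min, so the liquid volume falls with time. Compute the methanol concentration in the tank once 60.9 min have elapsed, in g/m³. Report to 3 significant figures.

Let m(t) be the amount of methanol. Volume: V(t) = V₀ + (Q_in − Q_out) t = 20.1 − 0.20500 t; V(60.9) = 7.6155 m³.
Solute balance: dm/dt = 0 − Q_out C = −Q_out m/V(t).
Separate: dm/m = −Q_out dt/V(t) ⇒ ln(m/m₀) = −(Q_out/(Q_in−Q_out)) ln(V/V₀).
m = m₀ (V₀/V)^(Q_out/(Q_in−Q_out)) = 68.8 × (20.1/7.6155)^(-2.6341) = 5.3371 g.
C = m/V = 5.3371/7.6155 = 0.70082 g/m³.

0.701 g/m³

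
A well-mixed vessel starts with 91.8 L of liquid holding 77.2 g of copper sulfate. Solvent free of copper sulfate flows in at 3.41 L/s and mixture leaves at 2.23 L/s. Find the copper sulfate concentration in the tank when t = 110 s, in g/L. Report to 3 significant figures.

Total volume: dV/dt = Q_in − Q_out = 1.1800 L/s, so V(t) = 91.8 + 1.1800 t and V(110) = 221.60 L.
Species balance (pure solvent in): dm/dt = −Q_out · m/V(t).
Separate: dm/m = −Q_out dt/V(t) ⇒ ln(m/m₀) = −(Q_out/(Q_in−Q_out)) ln(V/V₀).
m = m₀ (V₀/V)^(Q_out/(Q_in−Q_out)) = 77.2 × (91.8/221.60)^(1.8898) = 14.599 g.
C = m/V = 14.599/221.60 = 0.065881 g/L.

0.0659 g/L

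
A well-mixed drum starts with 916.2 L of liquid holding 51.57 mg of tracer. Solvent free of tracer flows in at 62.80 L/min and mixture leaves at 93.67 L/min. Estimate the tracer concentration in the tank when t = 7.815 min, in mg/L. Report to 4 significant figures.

Let m(t) be the amount of tracer. Volume: V(t) = V₀ + (Q_in − Q_out) t = 916.2 − 30.8700 t; V(7.815) = 674.951 L.
No tracer enters, so dm/dt = −Q_out · (m/V).
Separate: dm/m = −Q_out dt/V(t) ⇒ ln(m/m₀) = −(Q_out/(Q_in−Q_out)) ln(V/V₀).
m = m₀ (V₀/V)^(Q_out/(Q_in−Q_out)) = 51.57 × (916.2/674.951)^(-3.03434) = 20.4026 mg.
C = m/V = 20.4026/674.951 = 0.0302283 mg/L.

0.03023 mg/L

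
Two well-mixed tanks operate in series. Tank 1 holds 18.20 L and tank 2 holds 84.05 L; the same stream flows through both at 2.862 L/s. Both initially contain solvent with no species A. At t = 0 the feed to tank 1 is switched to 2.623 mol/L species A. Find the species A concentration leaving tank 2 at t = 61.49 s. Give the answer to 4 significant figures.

2.211 mol/L

Each tank obeys Vᵢ dCᵢ/dt = Q(Cᵢ₋₁ − Cᵢ), so τᵢ = Vᵢ/Q.
τ₁ = 18.20/2.862 = 6.35919 s; τ₂ = 84.05/2.862 = 29.3676 s.
Tank 1: C₁ = C_in(1 − e^(−t/τ₁)). Tank 2 (τ₁ ≠ τ₂): C₂ = C_in[1 − (τ₁ e^(−t/τ₁) − τ₂ e^(−t/τ₂))/(τ₁ − τ₂)].
At t = 61.49: e^(−t/τ₁) = 6.31832e-05, e^(−t/τ₂) = 0.123217.
C₂ = 2.623·[1 − (6.35919·6.31832e-05 − 29.3676·0.123217)/(-23.0084)] = 2.623·0.842745 = 2.21052 mol/L.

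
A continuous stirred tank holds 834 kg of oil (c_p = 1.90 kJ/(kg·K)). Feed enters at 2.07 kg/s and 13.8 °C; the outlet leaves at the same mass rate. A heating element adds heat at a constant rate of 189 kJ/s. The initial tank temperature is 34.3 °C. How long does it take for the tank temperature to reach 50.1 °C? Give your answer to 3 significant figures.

343 s

M c_p dT/dt = ṁ c_p (T_in − T) + Q̇.
τ = M/ṁ = 402.90 s; T_ss = T_in + Q̇/(ṁ c_p) = 61.855 °C.
T(t) = T_ss + (T₀ − T_ss) e^(−t/τ). Set T = 50.1:
e^(−t/τ) = (50.1 − 61.855)/(34.3 − 61.855) = 0.42660
t = −402.90 · ln(0.42660) = 343.23 s.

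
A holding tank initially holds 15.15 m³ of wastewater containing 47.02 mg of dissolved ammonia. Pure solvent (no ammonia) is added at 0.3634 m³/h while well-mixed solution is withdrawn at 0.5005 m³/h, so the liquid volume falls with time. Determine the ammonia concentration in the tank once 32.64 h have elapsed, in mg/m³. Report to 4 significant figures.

1.227 mg/m³

Total volume: dV/dt = Q_in − Q_out = -0.137100 m³/h, so V(t) = 15.15 − 0.137100 t and V(32.64) = 10.6751 m³.
No ammonia enters, so dm/dt = −Q_out · (m/V).
Separate: dm/m = −Q_out dt/V(t) ⇒ ln(m/m₀) = −(Q_out/(Q_in−Q_out)) ln(V/V₀).
m = m₀ (V₀/V)^(Q_out/(Q_in−Q_out)) = 47.02 × (15.15/10.6751)^(-3.65062) = 13.0989 mg.
C = m/V = 13.0989/10.6751 = 1.22705 mg/m³.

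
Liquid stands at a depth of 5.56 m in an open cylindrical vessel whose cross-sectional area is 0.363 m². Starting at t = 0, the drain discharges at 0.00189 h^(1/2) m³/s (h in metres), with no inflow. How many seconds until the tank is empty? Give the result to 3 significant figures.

906 s

With no inflow, A dh/dt = −0.00189 √h.
Separate and integrate: 2(√h − √h₀) = −(0.00189/A) t.
Set h = 0: 2√h₀ = (0.00189/A) t_empty ⇒ t_empty = 2A√h₀/0.00189.
t_empty = 2·0.363·√5.56/0.00189 = 0.72600·2.3580/0.00189 = 905.76 s.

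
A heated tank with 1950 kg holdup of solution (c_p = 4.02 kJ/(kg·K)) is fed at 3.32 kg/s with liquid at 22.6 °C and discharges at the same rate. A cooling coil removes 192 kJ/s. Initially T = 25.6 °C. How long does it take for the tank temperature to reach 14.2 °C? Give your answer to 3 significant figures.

626 s

First-law balance (no shaft work): M c_p dT/dt = ṁ c_p (T_in − T) − 192.
τ = M/ṁ = 587.35 s; T_ss = T_in − Q̇/(ṁ c_p) = 8.2141 °C.
T(t) = T_ss + (T₀ − T_ss) e^(−t/τ). Set T = 14.2:
e^(−t/τ) = (14.2 − 8.2141)/(25.6 − 8.2141) = 0.34430
t = −587.35 · ln(0.34430) = 626.26 s.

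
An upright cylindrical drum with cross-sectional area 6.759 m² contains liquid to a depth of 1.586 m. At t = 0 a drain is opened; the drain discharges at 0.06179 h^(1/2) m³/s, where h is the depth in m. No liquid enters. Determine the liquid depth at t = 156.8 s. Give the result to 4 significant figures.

0.2945 m

With no inflow, A dh/dt = −0.06179 √h.
This is separable: 2 d(√h)/dt = −0.06179/A, so √h = √h₀ − (0.06179/(2A)) t.
√h = √1.586 − 0.06179·156.8/(2·6.759) = 1.25936 − 0.716724 = 0.542641.
h = 0.542641² = 0.294459 m.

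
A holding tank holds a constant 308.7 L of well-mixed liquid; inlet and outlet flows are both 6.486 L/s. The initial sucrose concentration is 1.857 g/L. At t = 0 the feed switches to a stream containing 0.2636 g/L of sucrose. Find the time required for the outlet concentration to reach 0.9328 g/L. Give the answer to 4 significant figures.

41.29 s

Species balance: V dC/dt = Q(C_in − C) ⇒ τ = V/Q = 47.5948 s.
C(t) = C_in + (C₀ − C_in) e^(−t/τ). Set C = 0.9328 and solve for t:
e^(−t/τ) = (C − C_in)/(C₀ − C_in) = (0.9328 − 0.2636)/(1.857 − 0.2636) = 0.419982
t = −τ ln(…) = 47.5948 × 0.867542 = 41.2905 s.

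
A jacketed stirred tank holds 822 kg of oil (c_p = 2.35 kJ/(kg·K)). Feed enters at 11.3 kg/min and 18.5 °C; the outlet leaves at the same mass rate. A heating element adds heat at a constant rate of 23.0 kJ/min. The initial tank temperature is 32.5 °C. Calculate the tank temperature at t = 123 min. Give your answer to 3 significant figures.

21.8 °C

Heat balance on the well-mixed liquid: M c_p dT/dt = ṁ c_p (T_in − T) + 23.0.
Rearrange: dT/dt = (T_ss − T)/τ with τ = M/ṁ = 72.743 min and T_ss = T_in + Q̇/(ṁ c_p) = 19.366 °C.
Integrating: T(t) = T_ss + (T₀ − T_ss) e^(−t/τ).
T(123) = 19.366 + (13.134)·e^(−123/72.743) = 19.366 + (13.134)·0.18436 = 21.787 °C.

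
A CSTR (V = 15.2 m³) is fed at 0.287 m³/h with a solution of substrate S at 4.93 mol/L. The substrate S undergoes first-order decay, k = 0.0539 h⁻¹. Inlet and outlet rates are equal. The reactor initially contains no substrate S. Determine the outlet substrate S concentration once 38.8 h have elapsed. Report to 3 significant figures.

1.20 mol/L

V dC/dt = Q(C_in − C) − k V C.
dC/dt = (Q/V) C_in − (Q/V + k) C; effective rate a = Q/V + k = 0.018882 + 0.0539 = 0.072782 h⁻¹.
C_ss = Q C_in/(Q + kV) = 1.2790 mol/L; C(t) = C_ss + (C₀ − C_ss) e^(−a t).
C(38.8) = 1.2790 + (-1.2790)·e^(−0.072782·38.8) = 1.2790 + (-1.2790)·0.059372 = 1.2030 mol/L.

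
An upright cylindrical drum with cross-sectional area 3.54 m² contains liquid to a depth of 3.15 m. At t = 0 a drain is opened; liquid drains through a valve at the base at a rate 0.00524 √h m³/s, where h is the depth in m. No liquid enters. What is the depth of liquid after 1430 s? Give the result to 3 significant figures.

0.513 m

With no inflow, A dh/dt = −0.00524 √h.
This is separable: 2 d(√h)/dt = −0.00524/A, so √h = √h₀ − (0.00524/(2A)) t.
√h = √3.15 − 0.00524·1430/(2·3.54) = 1.7748 − 1.0584 = 0.71646.
h = 0.71646² = 0.51332 m.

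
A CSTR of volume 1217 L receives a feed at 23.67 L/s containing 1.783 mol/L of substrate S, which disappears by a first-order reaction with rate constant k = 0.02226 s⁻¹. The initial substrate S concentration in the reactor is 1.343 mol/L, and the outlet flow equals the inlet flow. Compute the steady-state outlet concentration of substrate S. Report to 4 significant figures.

Species balance: V dC/dt = Q C_in − Q C − k V C.
Steady state (dC/dt = 0): C_ss = Q C_in/(Q + kV) = C_in/(1 + kV/Q).
C_ss = 23.67·1.783/(23.67 + 0.02226·1217) = 42.2036/50.7604 = 0.831428 mol/L.

0.8314 mol/L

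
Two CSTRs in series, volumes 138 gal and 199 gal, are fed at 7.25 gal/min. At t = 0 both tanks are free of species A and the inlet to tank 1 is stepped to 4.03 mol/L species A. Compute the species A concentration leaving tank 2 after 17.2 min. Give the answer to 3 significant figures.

0.698 mol/L

Species balance on tank i: dCᵢ/dt = (Cᵢ₋₁ − Cᵢ)/τᵢ with τᵢ = Vᵢ/Q.
τ₁ = 138/7.25 = 19.034 min; τ₂ = 199/7.25 = 27.448 min.
Tank 1: C₁ = C_in(1 − e^(−t/τ₁)). Tank 2 (τ₁ ≠ τ₂): C₂ = C_in[1 − (τ₁ e^(−t/τ₁) − τ₂ e^(−t/τ₂))/(τ₁ − τ₂)].
At t = 17.2: e^(−t/τ₁) = 0.40510, e^(−t/τ₂) = 0.53439.
C₂ = 4.03·[1 − (19.034·0.40510 − 27.448·0.53439)/(-8.4138)] = 4.03·0.17312 = 0.69768 mol/L.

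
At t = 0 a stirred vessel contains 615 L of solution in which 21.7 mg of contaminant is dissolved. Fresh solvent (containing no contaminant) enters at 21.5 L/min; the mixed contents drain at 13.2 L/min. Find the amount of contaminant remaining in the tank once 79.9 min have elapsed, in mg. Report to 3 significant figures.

6.78 mg

Total volume: dV/dt = Q_in − Q_out = 8.3000 L/min, so V(t) = 615 + 8.3000 t and V(79.9) = 1278.2 L.
Solute balance: dm/dt = 0 − Q_out C = −Q_out m/V(t).
dm/m = −Q_out dt/(V₀ + 8.3000 t); integrating gives ln(m/m₀) = −(Q_out/(Q_in−Q_out)) ln(V/V₀).
m = m₀ (V₀/V)^(Q_out/(Q_in−Q_out)) = 21.7 × (615/1278.2)^(1.5904) = 6.7792 mg.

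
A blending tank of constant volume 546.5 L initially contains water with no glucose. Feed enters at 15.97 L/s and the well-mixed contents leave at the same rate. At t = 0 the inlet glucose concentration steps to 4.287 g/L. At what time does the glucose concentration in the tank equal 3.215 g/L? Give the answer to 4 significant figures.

47.43 s

Species balance: V dC/dt = Q(C_in − C) ⇒ τ = V/Q = 34.2204 s.
C(t) = C_in + (C₀ − C_in) e^(−t/τ). Set C = 3.215 and solve for t:
e^(−t/τ) = (C − C_in)/(C₀ − C_in) = (3.215 − 4.287)/(0 − 4.287) = 0.250058
t = −τ ln(…) = 34.2204 × 1.38606 = 47.4316 s.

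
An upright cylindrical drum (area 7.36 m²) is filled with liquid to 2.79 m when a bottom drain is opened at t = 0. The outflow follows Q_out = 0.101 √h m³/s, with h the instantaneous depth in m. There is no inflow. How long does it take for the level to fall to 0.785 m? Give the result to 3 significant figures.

114 s

A dh/dt = −Q_out = −0.101 √h.
∫ h^(−1/2) dh = −(0.101/A) ∫ dt, giving 2√h = 2√h₀ − (0.101/A) t.
t = 2A(√h₀ − √h)/0.101 = 2·7.36·(√2.79 − √0.785)/0.101
  = 14.720 × (1.6703 − 0.88600) / 0.101 = 114.31 s.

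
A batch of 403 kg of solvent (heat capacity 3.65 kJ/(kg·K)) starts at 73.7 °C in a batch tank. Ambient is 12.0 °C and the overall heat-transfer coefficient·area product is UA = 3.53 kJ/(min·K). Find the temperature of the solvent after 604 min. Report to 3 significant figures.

M c_p dT/dt = −UA(T − T_amb).
dT/dt = (T_ss − T)/τ with T_ss = T_amb = 12.000 °C, τ = M c_p/UA = 403·3.65/3.53 = 416.70 min.
T approaches T_ss exponentially: T(t) = T_ss + (T₀ − T_ss) e^(−t/τ).
T(604) = 12.000 + (61.700)·0.23469 = 26.480 °C.

26.5 °C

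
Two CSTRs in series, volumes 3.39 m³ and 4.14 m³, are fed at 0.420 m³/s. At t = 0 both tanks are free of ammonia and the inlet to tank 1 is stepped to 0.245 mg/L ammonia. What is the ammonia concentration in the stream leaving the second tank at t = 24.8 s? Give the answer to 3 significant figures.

0.187 mg/L

Time constants: τᵢ = Vᵢ/Q for each well-mixed tank.
τ₁ = 3.39/0.420 = 8.0714 s; τ₂ = 4.14/0.420 = 9.8571 s.
Tank 1: C₁ = C_in(1 − e^(−t/τ₁)). Tank 2 (τ₁ ≠ τ₂): C₂ = C_in[1 − (τ₁ e^(−t/τ₁) − τ₂ e^(−t/τ₂))/(τ₁ − τ₂)].
At t = 24.8: e^(−t/τ₁) = 0.046302, e^(−t/τ₂) = 0.080787.
C₂ = 0.245·[1 − (8.0714·0.046302 − 9.8571·0.080787)/(-1.7857)] = 0.245·0.76334 = 0.18702 mg/L.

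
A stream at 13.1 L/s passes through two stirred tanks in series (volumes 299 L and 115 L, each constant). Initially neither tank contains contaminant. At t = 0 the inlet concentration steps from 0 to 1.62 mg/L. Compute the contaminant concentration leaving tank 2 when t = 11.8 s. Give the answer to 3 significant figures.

0.314 mg/L

Each tank obeys Vᵢ dCᵢ/dt = Q(Cᵢ₋₁ − Cᵢ), so τᵢ = Vᵢ/Q.
τ₁ = 299/13.1 = 22.824 s; τ₂ = 115/13.1 = 8.7786 s.
Tank 1: C₁ = C_in(1 − e^(−t/τ₁)). Tank 2 (τ₁ ≠ τ₂): C₂ = C_in[1 − (τ₁ e^(−t/τ₁) − τ₂ e^(−t/τ₂))/(τ₁ − τ₂)].
At t = 11.8: e^(−t/τ₁) = 0.59631, e^(−t/τ₂) = 0.26076.
C₂ = 1.62·[1 − (22.824·0.59631 − 8.7786·0.26076)/(14.046)] = 1.62·0.19396 = 0.31422 mg/L.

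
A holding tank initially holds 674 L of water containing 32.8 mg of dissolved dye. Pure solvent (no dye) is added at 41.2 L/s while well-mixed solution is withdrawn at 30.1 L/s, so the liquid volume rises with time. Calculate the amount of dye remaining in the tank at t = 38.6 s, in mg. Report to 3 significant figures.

8.64 mg

Let m(t) be the amount of dye. Volume: V(t) = V₀ + (Q_in − Q_out) t = 674 + 11.100 t; V(38.6) = 1102.5 L.
No dye enters, so dm/dt = −Q_out · (m/V).
Separate: dm/m = −Q_out dt/V(t) ⇒ ln(m/m₀) = −(Q_out/(Q_in−Q_out)) ln(V/V₀).
m = m₀ (V₀/V)^(Q_out/(Q_in−Q_out)) = 32.8 × (674/1102.5)^(2.7117) = 8.6372 mg.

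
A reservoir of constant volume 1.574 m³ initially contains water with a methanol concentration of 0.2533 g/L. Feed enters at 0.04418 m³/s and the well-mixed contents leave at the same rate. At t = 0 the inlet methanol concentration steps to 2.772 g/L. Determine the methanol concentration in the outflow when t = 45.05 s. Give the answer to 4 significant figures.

Accumulation = in − out for the solute gives V dC/dt = Q(C_in − C).
Rewrite as dC/dt + C/τ = C_in/τ, τ = V/Q = 35.6270 s.
Solution: C(t) = C_in + (C₀ − C_in) e^(−t/τ).
C(45.05) = 2.772 + (0.2533 − 2.772)·e^(−45.05/35.6270) = 2.772 + (-2.51870)·0.282383 = 2.06076 g/L.

2.061 g/L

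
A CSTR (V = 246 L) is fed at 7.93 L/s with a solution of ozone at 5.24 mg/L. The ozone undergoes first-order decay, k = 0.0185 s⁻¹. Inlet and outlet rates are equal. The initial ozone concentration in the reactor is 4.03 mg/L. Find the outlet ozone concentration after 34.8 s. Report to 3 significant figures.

V dC/dt = Q(C_in − C) − k V C.
dC/dt = (Q/V) C_in − (Q/V + k) C; effective rate a = Q/V + k = 0.032236 + 0.0185 = 0.050736 s⁻¹.
C_ss = Q C_in/(Q + kV) = 3.3293 mg/L; C(t) = C_ss + (C₀ − C_ss) e^(−a t).
C(34.8) = 3.3293 + (0.70068)·e^(−0.050736·34.8) = 3.3293 + (0.70068)·0.17108 = 3.4492 mg/L.

3.45 mg/L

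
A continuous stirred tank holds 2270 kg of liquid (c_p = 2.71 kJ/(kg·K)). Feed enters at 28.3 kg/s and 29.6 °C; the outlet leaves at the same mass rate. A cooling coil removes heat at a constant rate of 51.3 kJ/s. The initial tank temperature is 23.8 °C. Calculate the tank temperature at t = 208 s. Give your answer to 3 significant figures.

M c_p dT/dt = ṁ c_p (T_in − T) − Q̇.
τ = M/ṁ = 80.212 s; T_ss = T_in − Q̇/(ṁ c_p) = 29.6 − 51.3/(28.3·2.71) = 28.931 °C.
This is linear first-order; T(t) = T_ss + (T₀ − T_ss) e^(−t/τ).
T(208) = 28.931 + (-5.1311)·e^(−208/80.212) = 28.931 + (-5.1311)·0.074786 = 28.547 °C.

28.5 °C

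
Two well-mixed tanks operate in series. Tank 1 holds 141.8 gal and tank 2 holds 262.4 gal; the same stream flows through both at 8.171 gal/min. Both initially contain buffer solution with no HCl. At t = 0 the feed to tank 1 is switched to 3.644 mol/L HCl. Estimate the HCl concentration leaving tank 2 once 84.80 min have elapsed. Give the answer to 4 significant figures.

Species balance on tank i: dCᵢ/dt = (Cᵢ₋₁ − Cᵢ)/τᵢ with τᵢ = Vᵢ/Q.
τ₁ = 141.8/8.171 = 17.3541 min; τ₂ = 262.4/8.171 = 32.1136 min.
Solving the cascade with C₁(0)=C₂(0)=0 gives C₂(t) = C_in[1 − (τ₁ e^(−t/τ₁) − τ₂ e^(−t/τ₂))/(τ₁ − τ₂)].
At t = 84.80: e^(−t/τ₁) = 0.00754805, e^(−t/τ₂) = 0.0713165.
C₂ = 3.644·[1 − (17.3541·0.00754805 − 32.1136·0.0713165)/(-14.7595)] = 3.644·0.853705 = 3.11090 mol/L.

3.111 mol/L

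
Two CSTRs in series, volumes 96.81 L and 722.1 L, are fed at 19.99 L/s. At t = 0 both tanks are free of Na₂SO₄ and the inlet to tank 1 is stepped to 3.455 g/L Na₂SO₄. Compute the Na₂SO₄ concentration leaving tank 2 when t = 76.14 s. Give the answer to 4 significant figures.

Species balance on tank i: dCᵢ/dt = (Cᵢ₋₁ − Cᵢ)/τᵢ with τᵢ = Vᵢ/Q.
τ₁ = 96.81/19.99 = 4.84292 s; τ₂ = 722.1/19.99 = 36.1231 s.
Tank 1: C₁ = C_in(1 − e^(−t/τ₁)). Tank 2 (τ₁ ≠ τ₂): C₂ = C_in[1 − (τ₁ e^(−t/τ₁) − τ₂ e^(−t/τ₂))/(τ₁ − τ₂)].
At t = 76.14: e^(−t/τ₁) = 1.48614e-07, e^(−t/τ₂) = 0.121506.
C₂ = 3.455·[1 − (4.84292·1.48614e-07 − 36.1231·0.121506)/(-31.2801)] = 3.455·0.859682 = 2.97020 g/L.

2.970 g/L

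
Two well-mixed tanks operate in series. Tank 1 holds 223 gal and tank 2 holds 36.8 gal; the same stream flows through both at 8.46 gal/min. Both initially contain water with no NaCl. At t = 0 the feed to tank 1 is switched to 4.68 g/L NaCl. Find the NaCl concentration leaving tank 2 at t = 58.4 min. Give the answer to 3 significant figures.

Time constants: τᵢ = Vᵢ/Q for each well-mixed tank.
τ₁ = 223/8.46 = 26.359 min; τ₂ = 36.8/8.46 = 4.3499 min.
Tank 1: C₁ = C_in(1 − e^(−t/τ₁)). Tank 2 (τ₁ ≠ τ₂): C₂ = C_in[1 − (τ₁ e^(−t/τ₁) − τ₂ e^(−t/τ₂))/(τ₁ − τ₂)].
At t = 58.4: e^(−t/τ₁) = 0.10910, e^(−t/τ₂) = 1.4768e-06.
C₂ = 4.68·[1 − (26.359·0.10910 − 4.3499·1.4768e-06)/(22.009)] = 4.68·0.86934 = 4.0685 g/L.

4.07 g/L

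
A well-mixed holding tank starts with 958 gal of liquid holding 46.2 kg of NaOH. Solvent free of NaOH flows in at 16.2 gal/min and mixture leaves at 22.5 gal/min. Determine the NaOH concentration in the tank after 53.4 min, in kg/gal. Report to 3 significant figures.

0.0159 kg/gal

Total volume: dV/dt = Q_in − Q_out = -6.3000 gal/min, so V(t) = 958 − 6.3000 t and V(53.4) = 621.58 gal.
Species balance (pure solvent in): dm/dt = −Q_out · m/V(t).
Separate: dm/m = −Q_out dt/V(t) ⇒ ln(m/m₀) = −(Q_out/(Q_in−Q_out)) ln(V/V₀).
m = m₀ (V₀/V)^(Q_out/(Q_in−Q_out)) = 46.2 × (958/621.58)^(-3.5714) = 9.8556 kg.
C = m/V = 9.8556/621.58 = 0.015856 kg/gal.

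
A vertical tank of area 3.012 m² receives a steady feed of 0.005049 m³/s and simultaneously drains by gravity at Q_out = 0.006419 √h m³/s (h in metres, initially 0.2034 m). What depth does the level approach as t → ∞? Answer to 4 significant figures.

0.6187 m

Level balance: A dh/dt = 0.005049 − 0.006419 √h. Setting dh/dt = 0:
Q_in = 0.006419 √h_ss ⇒ √h_ss = 0.005049/0.006419 = 0.786571.
h_ss = 0.786571² = 0.618694 m. (Since h₀ = 0.2034 m < h_ss, the level will rise toward this value.)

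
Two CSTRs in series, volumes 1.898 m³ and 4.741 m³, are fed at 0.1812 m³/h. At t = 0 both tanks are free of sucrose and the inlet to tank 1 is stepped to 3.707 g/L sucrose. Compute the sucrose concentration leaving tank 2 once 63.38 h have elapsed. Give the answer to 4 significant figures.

Species balance on tank i: dCᵢ/dt = (Cᵢ₋₁ − Cᵢ)/τᵢ with τᵢ = Vᵢ/Q.
τ₁ = 1.898/0.1812 = 10.4746 h; τ₂ = 4.741/0.1812 = 26.1645 h.
Solving the cascade with C₁(0)=C₂(0)=0 gives C₂(t) = C_in[1 − (τ₁ e^(−t/τ₁) − τ₂ e^(−t/τ₂))/(τ₁ − τ₂)].
At t = 63.38: e^(−t/τ₁) = 0.00235593, e^(−t/τ₂) = 0.0887111.
C₂ = 3.707·[1 − (10.4746·0.00235593 − 26.1645·0.0887111)/(-15.6898)] = 3.707·0.853638 = 3.16444 g/L.

3.164 g/L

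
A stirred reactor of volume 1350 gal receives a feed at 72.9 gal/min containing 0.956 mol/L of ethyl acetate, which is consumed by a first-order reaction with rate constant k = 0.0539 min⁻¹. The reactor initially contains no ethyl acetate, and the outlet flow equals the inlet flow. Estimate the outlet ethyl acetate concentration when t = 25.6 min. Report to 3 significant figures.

0.448 mol/L

Species balance: V dC/dt = Q C_in − Q C − k V C.
dC/dt = (Q/V) C_in − (Q/V + k) C; effective rate a = Q/V + k = 0.054000 + 0.0539 = 0.10790 min⁻¹.
C_ss = Q C_in/(Q + kV) = 0.47844 mol/L; C(t) = C_ss + (C₀ − C_ss) e^(−a t).
C(25.6) = 0.47844 + (-0.47844)·e^(−0.10790·25.6) = 0.47844 + (-0.47844)·0.063150 = 0.44823 mol/L.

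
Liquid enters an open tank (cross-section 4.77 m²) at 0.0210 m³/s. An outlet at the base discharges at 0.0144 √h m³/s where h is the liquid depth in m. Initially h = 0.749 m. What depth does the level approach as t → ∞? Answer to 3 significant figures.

2.13 m

Level balance: A dh/dt = 0.0210 − 0.0144 √h. Setting dh/dt = 0:
Q_in = 0.0144 √h_ss ⇒ √h_ss = 0.0210/0.0144 = 1.4583.
h_ss = 1.4583² = 2.1267 m. (Since h₀ = 0.749 m < h_ss, the level will rise toward this value.)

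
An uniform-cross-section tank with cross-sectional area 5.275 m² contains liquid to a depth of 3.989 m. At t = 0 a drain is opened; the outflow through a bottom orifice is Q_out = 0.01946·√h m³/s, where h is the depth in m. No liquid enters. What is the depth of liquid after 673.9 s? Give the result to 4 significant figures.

With no inflow, A dh/dt = −0.01946 √h.
Separate and integrate: 2(√h − √h₀) = −(0.01946/A) t.
√h = √3.989 − 0.01946·673.9/(2·5.275) = 1.99725 − 1.24304 = 0.754206.
h = 0.754206² = 0.568827 m.

0.5688 m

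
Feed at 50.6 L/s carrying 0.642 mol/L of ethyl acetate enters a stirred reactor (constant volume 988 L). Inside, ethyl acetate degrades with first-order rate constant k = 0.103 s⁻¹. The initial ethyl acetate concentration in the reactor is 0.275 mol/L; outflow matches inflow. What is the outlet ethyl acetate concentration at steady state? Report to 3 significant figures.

V dC/dt = Q(C_in − C) − k V C.
At steady state: 0 = Q C_in − (Q + kV) C_ss, so C_ss = Q C_in/(Q + kV).
C_ss = 50.6·0.642/(50.6 + 0.103·988) = 32.485/152.36 = 0.21321 mol/L.

0.213 mol/L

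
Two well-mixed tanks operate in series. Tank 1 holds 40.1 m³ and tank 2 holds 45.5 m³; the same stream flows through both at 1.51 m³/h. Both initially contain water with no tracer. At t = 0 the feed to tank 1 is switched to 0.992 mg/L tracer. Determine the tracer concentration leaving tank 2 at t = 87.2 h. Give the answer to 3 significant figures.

0.805 mg/L

Species balance on tank i: dCᵢ/dt = (Cᵢ₋₁ − Cᵢ)/τᵢ with τᵢ = Vᵢ/Q.
τ₁ = 40.1/1.51 = 26.556 h; τ₂ = 45.5/1.51 = 30.132 h.
Solving the cascade with C₁(0)=C₂(0)=0 gives C₂(t) = C_in[1 − (τ₁ e^(−t/τ₁) − τ₂ e^(−t/τ₂))/(τ₁ − τ₂)].
At t = 87.2: e^(−t/τ₁) = 0.037493, e^(−t/τ₂) = 0.055360.
C₂ = 0.992·[1 − (26.556·0.037493 − 30.132·0.055360)/(-3.5762)] = 0.992·0.81196 = 0.80546 mg/L.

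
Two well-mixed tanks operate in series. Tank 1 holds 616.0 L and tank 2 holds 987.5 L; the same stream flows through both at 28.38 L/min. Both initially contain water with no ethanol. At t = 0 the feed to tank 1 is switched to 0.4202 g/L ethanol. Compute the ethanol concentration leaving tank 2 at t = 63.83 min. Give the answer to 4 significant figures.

Each tank obeys Vᵢ dCᵢ/dt = Q(Cᵢ₋₁ − Cᵢ), so τᵢ = Vᵢ/Q.
τ₁ = 616.0/28.38 = 21.7054 min; τ₂ = 987.5/28.38 = 34.7956 min.
Solving the cascade with C₁(0)=C₂(0)=0 gives C₂(t) = C_in[1 − (τ₁ e^(−t/τ₁) − τ₂ e^(−t/τ₂))/(τ₁ − τ₂)].
At t = 63.83: e^(−t/τ₁) = 0.0528267, e^(−t/τ₂) = 0.159705.
C₂ = 0.4202·[1 − (21.7054·0.0528267 − 34.7956·0.159705)/(-13.0902)] = 0.4202·0.663075 = 0.278624 g/L.

0.2786 g/L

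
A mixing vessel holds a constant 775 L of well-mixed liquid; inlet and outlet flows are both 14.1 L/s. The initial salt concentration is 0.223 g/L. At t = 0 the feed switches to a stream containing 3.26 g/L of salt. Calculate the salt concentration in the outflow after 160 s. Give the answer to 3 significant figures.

Species balance on the tank: V dC/dt = Q(C_in − C).
Time constant τ = V/Q = 775/14.1 = 54.965 s.
Solution: C(t) = C_in + (C₀ − C_in) e^(−t/τ).
C(160) = 3.26 + (0.223 − 3.26)·e^(−160/54.965) = 3.26 + (-3.0370)·0.054423 = 3.0947 g/L.

3.09 g/L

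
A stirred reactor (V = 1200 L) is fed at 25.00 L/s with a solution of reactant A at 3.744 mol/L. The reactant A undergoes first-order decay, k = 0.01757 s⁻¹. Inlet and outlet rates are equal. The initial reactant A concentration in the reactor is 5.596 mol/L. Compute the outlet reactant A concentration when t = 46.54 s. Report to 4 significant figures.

2.628 mol/L

V dC/dt = Q(C_in − C) − k V C.
This is linear with rate a = Q/V + k = 0.0384033 s⁻¹.
C_ss = Q C_in/(Q + kV) = 2.03107 mol/L; C(t) = C_ss + (C₀ − C_ss) e^(−a t).
C(46.54) = 2.03107 + (3.56493)·e^(−0.0384033·46.54) = 2.03107 + (3.56493)·0.167413 = 2.62789 mol/L.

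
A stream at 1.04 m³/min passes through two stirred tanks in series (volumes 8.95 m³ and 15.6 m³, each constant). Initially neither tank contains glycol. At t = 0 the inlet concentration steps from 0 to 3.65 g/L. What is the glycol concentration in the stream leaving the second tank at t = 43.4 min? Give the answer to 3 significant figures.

Species balance on tank i: dCᵢ/dt = (Cᵢ₋₁ − Cᵢ)/τᵢ with τᵢ = Vᵢ/Q.
τ₁ = 8.95/1.04 = 8.6058 min; τ₂ = 15.6/1.04 = 15.000 min.
Solving the cascade with C₁(0)=C₂(0)=0 gives C₂(t) = C_in[1 − (τ₁ e^(−t/τ₁) − τ₂ e^(−t/τ₂))/(τ₁ − τ₂)].
At t = 43.4: e^(−t/τ₁) = 0.0064535, e^(−t/τ₂) = 0.055391.
C₂ = 3.65·[1 − (8.6058·0.0064535 − 15.000·0.055391)/(-6.3942)] = 3.65·0.87875 = 3.2074 g/L.

3.21 g/L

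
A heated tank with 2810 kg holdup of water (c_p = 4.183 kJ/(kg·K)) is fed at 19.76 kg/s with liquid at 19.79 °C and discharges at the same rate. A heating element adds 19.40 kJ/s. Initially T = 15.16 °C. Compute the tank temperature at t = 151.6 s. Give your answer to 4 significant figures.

M c_p dT/dt = ṁ c_p (T_in − T) + Q̇.
Rearrange: dT/dt = (T_ss − T)/τ with τ = M/ṁ = 142.206 s and T_ss = T_in + Q̇/(ṁ c_p) = 20.0247 °C.
Integrating: T(t) = T_ss + (T₀ − T_ss) e^(−t/τ).
T(151.6) = 20.0247 + (-4.86471)·e^(−151.6/142.206) = 20.0247 + (-4.86471)·0.344364 = 18.3495 °C.

18.35 °C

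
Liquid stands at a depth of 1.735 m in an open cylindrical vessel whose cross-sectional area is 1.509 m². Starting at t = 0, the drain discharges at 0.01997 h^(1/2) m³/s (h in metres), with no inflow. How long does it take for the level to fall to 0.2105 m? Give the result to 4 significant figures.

129.7 s

A dh/dt = −Q_out = −0.01997 √h.
∫ h^(−1/2) dh = −(0.01997/A) ∫ dt, giving 2√h = 2√h₀ − (0.01997/A) t.
t = 2A(√h₀ − √h)/0.01997 = 2·1.509·(√1.735 − √0.2105)/0.01997
  = 3.01800 × (1.31719 − 0.458803) / 0.01997 = 129.726 s.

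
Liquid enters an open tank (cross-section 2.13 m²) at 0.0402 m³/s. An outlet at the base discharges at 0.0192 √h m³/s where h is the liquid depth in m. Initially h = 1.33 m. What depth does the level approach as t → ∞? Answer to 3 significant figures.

Accumulation of liquid (constant cross-section A): A dh/dt = Q_in − 0.0192 √h. At steady state dh/dt = 0:
Q_in = 0.0192 √h_ss ⇒ √h_ss = 0.0402/0.0192 = 2.0938.
h_ss = 2.0938² = 4.3838 m. (Since h₀ = 1.33 m < h_ss, the level will rise toward this value.)

4.38 m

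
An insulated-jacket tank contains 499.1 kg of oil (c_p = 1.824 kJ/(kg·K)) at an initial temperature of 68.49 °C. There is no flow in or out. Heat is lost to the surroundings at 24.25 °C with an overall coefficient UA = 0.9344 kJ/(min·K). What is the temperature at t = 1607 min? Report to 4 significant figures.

32.75 °C

Lumped-capacitance energy balance: M c_p dT/dt = UA(T_amb − T).
dT/dt = (T_ss − T)/τ with T_ss = T_amb = 24.2500 °C, τ = M c_p/UA = 499.1·1.824/0.9344 = 974.271 min.
Integrating: T(t) = T_ss + (T₀ − T_ss) e^(−t/τ).
T(1607) = 24.2500 + (44.2400)·0.192158 = 32.7511 °C.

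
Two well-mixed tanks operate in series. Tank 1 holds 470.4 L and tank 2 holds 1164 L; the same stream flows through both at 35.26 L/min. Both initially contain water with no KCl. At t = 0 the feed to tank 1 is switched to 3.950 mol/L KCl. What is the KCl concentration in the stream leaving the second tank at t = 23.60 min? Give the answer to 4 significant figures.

Time constants: τᵢ = Vᵢ/Q for each well-mixed tank.
τ₁ = 470.4/35.26 = 13.3409 min; τ₂ = 1164/35.26 = 33.0119 min.
Solving the cascade with C₁(0)=C₂(0)=0 gives C₂(t) = C_in[1 − (τ₁ e^(−t/τ₁) − τ₂ e^(−t/τ₂))/(τ₁ − τ₂)].
At t = 23.60: e^(−t/τ₁) = 0.170504, e^(−t/τ₂) = 0.489244.
C₂ = 3.950·[1 − (13.3409·0.170504 − 33.0119·0.489244)/(-19.6710)] = 3.950·0.294586 = 1.16361 mol/L.

1.164 mol/L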